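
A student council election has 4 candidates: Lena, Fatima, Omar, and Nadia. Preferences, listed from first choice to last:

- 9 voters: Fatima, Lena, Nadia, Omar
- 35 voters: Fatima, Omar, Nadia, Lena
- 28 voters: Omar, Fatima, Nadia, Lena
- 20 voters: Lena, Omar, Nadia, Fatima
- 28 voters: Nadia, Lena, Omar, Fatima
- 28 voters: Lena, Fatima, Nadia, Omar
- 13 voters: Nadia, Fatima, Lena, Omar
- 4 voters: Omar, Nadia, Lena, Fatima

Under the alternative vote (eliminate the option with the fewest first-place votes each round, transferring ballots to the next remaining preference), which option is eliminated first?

Round 1: Lena 48, Fatima 44, Omar 32, Nadia 41. Eliminate Omar.

Omar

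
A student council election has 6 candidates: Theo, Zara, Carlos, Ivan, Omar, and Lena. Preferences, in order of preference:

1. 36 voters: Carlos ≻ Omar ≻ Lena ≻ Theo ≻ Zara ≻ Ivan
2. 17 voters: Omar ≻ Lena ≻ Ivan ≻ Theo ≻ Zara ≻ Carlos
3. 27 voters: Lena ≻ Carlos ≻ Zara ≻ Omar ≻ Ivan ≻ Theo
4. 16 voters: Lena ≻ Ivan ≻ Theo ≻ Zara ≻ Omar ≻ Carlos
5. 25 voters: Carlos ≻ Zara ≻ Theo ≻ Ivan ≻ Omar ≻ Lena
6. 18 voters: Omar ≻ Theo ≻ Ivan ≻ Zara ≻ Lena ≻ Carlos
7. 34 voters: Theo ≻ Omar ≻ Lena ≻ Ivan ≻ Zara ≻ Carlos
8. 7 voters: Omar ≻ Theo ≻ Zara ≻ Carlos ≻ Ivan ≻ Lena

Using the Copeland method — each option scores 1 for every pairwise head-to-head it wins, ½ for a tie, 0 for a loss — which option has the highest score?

Theo: beats Zara, Carlos, and Ivan; loses to Omar and Lena → score 3.
Zara: beats Carlos and Ivan; loses to Theo, Omar, and Lena → score 2.
Carlos: beats Ivan; loses to Theo, Zara, Omar, and Lena → score 1.
Ivan: loses to Theo, Zara, Carlos, Omar, and Lena → score 0.
Omar: beats Theo, Zara, Carlos, Ivan, and Lena → score 5.
Lena: beats Theo, Zara, Carlos, and Ivan; loses to Omar → score 4.
Omar has the best pairwise record.

Omar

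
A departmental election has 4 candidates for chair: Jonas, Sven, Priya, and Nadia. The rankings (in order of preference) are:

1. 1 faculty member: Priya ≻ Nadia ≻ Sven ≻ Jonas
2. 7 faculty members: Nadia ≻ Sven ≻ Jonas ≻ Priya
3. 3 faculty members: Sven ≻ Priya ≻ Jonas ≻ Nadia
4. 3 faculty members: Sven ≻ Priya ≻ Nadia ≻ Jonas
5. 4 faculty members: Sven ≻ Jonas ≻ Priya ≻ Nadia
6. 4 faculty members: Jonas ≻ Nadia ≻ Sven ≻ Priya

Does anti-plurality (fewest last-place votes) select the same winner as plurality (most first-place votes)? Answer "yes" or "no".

yes

Anti-plurality — last-place votes: Jonas 4, Sven 0, Priya 11, Nadia 7. Winner: Sven.
Plurality — first-place votes: Jonas 4, Sven 10, Priya 1, Nadia 7. Winner: Sven.
The two methods agree.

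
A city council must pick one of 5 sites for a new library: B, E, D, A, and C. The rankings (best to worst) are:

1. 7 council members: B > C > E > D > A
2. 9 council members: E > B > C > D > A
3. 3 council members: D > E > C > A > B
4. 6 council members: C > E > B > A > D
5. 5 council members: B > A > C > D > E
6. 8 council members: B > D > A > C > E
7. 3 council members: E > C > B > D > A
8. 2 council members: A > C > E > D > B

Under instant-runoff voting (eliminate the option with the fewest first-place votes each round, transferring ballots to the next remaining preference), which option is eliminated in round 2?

Round 1: B 20, E 12, D 3, A 2, C 6. Eliminate A.
Round 2: B 20, E 12, D 3, C 8. Eliminate D.

D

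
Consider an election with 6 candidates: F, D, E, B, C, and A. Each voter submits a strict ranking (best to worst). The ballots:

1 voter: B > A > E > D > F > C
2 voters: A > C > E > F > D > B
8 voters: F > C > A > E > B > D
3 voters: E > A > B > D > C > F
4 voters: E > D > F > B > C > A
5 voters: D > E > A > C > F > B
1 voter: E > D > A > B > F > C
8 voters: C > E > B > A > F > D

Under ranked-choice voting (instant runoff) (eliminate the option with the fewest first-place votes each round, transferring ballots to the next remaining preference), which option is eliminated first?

B

Round 1: F 8, D 5, E 8, B 1, C 8, A 2. Eliminate B.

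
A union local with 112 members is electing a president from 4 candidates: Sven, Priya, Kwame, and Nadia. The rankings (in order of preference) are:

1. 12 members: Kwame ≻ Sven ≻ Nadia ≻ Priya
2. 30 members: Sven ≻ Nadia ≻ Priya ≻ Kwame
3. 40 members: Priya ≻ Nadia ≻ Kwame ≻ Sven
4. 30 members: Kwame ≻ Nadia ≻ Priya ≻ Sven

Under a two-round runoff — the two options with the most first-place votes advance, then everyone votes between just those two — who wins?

Priya

Round 1 first-place votes: Sven 30, Priya 40, Kwame 42, Nadia 0.
Kwame and Priya advance.
Runoff: Kwame is preferred to Priya by 42 voters; Priya by 70.
Priya wins the runoff.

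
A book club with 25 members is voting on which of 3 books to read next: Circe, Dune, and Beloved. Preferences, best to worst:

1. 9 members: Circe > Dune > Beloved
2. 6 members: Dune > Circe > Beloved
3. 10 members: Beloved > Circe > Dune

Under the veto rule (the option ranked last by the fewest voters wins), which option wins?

Last-place votes: Circe 0, Dune 10, Beloved 15.
Circe is ranked last by the fewest voters, so Circe wins.

Circe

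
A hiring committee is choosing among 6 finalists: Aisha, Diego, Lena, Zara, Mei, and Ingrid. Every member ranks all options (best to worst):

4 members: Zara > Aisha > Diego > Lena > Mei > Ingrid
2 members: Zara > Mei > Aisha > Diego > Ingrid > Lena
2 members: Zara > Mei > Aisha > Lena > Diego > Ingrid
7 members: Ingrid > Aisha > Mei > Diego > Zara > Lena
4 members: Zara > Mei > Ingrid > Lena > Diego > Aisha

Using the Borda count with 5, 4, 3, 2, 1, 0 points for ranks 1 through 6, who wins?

Aisha: 4·4 + 2·3 + 2·3 + 7·4 + 4·0 = 56
Diego: 4·3 + 2·2 + 2·1 + 7·2 + 4·1 = 36
Lena: 4·2 + 2·0 + 2·2 + 7·0 + 4·2 = 20
Zara: 4·5 + 2·5 + 2·5 + 7·1 + 4·5 = 67
Mei: 4·1 + 2·4 + 2·4 + 7·3 + 4·4 = 57
Ingrid: 4·0 + 2·1 + 2·0 + 7·5 + 4·3 = 49
Zara has the highest Borda score (67).

Zara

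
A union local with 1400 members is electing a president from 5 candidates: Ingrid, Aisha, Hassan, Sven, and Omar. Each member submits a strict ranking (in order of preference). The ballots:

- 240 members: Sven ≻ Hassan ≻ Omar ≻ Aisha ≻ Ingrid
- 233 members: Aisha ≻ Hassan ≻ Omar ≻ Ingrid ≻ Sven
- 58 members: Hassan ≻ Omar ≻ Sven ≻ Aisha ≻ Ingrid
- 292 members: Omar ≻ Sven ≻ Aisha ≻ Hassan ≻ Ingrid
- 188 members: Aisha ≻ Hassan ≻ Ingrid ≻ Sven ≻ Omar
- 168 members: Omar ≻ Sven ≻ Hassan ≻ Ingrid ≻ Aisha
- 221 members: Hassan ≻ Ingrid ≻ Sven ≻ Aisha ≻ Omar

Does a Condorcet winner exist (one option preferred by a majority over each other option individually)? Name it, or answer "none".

none

Checking pairwise contests:
Aisha beats Ingrid 1011–389.
Sven beats Aisha 979–421.
Aisha beats Hassan 713–687.
Omar beats Sven 751–649.
Hassan beats Omar 940–460.
Every option loses at least one head-to-head, so there is no Condorcet winner.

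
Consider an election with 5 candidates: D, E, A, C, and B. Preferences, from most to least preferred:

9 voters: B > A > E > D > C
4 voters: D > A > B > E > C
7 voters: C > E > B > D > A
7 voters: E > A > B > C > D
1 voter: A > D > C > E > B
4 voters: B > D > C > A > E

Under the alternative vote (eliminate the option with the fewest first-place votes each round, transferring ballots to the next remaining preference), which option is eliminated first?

Round 1: D 4, E 7, A 1, C 7, B 13. Eliminate A.

A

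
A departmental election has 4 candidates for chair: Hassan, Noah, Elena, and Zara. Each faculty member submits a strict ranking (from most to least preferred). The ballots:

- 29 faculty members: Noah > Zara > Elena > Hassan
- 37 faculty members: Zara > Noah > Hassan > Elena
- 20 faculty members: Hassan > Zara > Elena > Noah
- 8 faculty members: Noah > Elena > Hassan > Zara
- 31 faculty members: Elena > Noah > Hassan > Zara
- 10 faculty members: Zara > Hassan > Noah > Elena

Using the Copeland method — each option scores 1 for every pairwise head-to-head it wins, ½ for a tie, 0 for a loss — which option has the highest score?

Noah

Hassan: loses to Noah, Elena, and Zara → score 0.
Noah: beats Hassan, Elena, and Zara → score 3.
Elena: beats Hassan; loses to Noah and Zara → score 1.
Zara: beats Hassan and Elena; loses to Noah → score 2.
Noah has the best pairwise record.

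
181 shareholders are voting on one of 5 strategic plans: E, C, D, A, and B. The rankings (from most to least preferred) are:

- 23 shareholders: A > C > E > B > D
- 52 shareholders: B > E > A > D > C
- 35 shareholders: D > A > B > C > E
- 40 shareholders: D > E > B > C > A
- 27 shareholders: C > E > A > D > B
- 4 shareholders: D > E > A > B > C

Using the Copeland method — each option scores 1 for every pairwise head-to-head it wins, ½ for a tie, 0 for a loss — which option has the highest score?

E: beats C, D, A, and B → score 4.
C: loses to E, D, A, and B → score 0.
D: beats C and B; loses to E and A → score 2.
A: beats C and D; loses to E and B → score 2.
B: beats C and A; loses to E and D → score 2.
E has the best pairwise record.

E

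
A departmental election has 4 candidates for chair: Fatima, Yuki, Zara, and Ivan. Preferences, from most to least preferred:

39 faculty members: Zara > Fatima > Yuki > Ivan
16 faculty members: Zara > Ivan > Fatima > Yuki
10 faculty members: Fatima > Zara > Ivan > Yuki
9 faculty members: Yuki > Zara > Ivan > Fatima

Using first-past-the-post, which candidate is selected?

Zara

First-place votes: Fatima 10, Yuki 9, Zara 55, Ivan 0.
Zara has the most first-place votes.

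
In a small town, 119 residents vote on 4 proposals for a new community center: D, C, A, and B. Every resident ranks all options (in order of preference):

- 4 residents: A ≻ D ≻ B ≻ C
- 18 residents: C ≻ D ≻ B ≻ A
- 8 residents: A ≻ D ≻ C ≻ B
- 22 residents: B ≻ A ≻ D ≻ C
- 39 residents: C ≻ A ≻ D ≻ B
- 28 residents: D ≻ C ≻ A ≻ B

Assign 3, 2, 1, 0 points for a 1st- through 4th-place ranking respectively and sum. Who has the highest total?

D: 4·2 + 18·2 + 8·2 + 22·1 + 39·1 + 28·3 = 205
C: 4·0 + 18·3 + 8·1 + 22·0 + 39·3 + 28·2 = 235
A: 4·3 + 18·0 + 8·3 + 22·2 + 39·2 + 28·1 = 186
B: 4·1 + 18·1 + 8·0 + 22·3 + 39·0 + 28·0 = 88
C has the highest Borda score (235).

C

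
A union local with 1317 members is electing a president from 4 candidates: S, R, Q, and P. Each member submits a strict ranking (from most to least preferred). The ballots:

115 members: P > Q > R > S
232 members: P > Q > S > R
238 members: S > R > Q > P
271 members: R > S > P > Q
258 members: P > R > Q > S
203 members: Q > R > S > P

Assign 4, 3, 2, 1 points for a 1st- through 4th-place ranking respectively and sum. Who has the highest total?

R

S: 115·1 + 232·2 + 238·4 + 271·3 + 258·1 + 203·2 = 3008
R: 115·2 + 232·1 + 238·3 + 271·4 + 258·3 + 203·3 = 3643
Q: 115·3 + 232·3 + 238·2 + 271·1 + 258·2 + 203·4 = 3116
P: 115·4 + 232·4 + 238·1 + 271·2 + 258·4 + 203·1 = 3403
R has the highest Borda score (3643).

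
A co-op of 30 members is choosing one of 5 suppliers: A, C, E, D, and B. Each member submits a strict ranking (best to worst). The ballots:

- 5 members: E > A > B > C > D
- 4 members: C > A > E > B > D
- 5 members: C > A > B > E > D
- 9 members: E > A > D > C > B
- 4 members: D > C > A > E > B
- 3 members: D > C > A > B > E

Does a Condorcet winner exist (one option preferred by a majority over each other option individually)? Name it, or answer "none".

none

Checking pairwise contests:
C beats A 16–14.
D beats C 16–14.
A beats E 16–14.
A beats D 23–7.
A beats B 30–0.
Every option loses at least one head-to-head, so there is no Condorcet winner.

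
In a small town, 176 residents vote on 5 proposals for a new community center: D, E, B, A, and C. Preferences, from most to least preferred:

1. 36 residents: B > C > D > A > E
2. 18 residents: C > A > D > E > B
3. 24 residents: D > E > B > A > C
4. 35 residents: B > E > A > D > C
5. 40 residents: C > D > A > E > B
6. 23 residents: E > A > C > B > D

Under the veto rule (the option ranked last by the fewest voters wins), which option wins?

Last-place votes: D 23, E 36, B 58, A 0, C 59.
A is ranked last by the fewest voters, so A wins.

A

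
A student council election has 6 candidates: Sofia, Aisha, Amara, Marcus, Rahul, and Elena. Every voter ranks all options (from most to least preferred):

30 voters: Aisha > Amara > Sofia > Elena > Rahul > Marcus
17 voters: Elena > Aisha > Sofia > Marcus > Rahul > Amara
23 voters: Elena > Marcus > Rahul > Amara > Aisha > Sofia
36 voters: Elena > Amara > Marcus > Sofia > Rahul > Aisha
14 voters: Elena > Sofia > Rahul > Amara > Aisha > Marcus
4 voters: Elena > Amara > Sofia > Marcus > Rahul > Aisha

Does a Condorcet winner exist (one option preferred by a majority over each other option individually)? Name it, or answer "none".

Elena vs Sofia: 94–30 for Elena.
Elena vs Aisha: 94–30 for Elena.
Elena vs Amara: 94–30 for Elena.
Elena vs Marcus: 124–0 for Elena.
Elena vs Rahul: 124–0 for Elena.
Elena beats every other option head-to-head.

Elena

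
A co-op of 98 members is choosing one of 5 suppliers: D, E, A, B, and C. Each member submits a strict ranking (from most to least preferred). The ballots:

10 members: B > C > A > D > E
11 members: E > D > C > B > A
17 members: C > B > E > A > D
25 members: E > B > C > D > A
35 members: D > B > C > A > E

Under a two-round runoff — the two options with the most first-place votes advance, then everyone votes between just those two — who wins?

E

Round 1 first-place votes: D 35, E 36, A 0, B 10, C 17.
E and D advance.
Runoff: E is preferred to D by 53 voters; D by 45.
E wins the runoff.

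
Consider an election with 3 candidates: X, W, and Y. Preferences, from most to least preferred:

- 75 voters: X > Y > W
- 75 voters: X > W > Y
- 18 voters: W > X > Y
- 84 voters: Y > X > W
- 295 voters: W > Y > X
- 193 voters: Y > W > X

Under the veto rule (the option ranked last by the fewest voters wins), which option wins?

Y

Last-place votes: X 488, W 159, Y 93.
Y is ranked last by the fewest voters, so Y wins.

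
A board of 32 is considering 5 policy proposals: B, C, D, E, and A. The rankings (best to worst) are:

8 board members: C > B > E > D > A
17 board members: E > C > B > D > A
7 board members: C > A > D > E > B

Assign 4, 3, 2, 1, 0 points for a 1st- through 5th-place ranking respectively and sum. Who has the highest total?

B: 8·3 + 17·2 + 7·0 = 58
C: 8·4 + 17·3 + 7·4 = 111
D: 8·1 + 17·1 + 7·2 = 39
E: 8·2 + 17·4 + 7·1 = 91
A: 8·0 + 17·0 + 7·3 = 21
C has the highest Borda score (111).

C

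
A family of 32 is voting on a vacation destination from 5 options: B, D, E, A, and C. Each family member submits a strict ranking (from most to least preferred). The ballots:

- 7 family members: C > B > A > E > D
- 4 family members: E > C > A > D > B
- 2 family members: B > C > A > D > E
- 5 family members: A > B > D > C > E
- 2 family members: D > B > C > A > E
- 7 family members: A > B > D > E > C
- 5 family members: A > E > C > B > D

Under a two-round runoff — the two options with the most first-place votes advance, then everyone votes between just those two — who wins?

Round 1 first-place votes: B 2, D 2, E 4, A 17, C 7.
A and C advance.
Runoff: A is preferred to C by 17 voters; C by 15.
A wins the runoff.

A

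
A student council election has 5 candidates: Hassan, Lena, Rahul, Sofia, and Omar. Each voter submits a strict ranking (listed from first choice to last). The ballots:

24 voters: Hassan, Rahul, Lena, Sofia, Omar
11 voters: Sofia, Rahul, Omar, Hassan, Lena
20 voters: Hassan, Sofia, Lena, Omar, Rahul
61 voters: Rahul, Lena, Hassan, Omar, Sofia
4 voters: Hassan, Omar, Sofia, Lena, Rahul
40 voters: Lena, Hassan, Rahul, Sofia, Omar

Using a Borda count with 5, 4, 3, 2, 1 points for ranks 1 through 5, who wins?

Hassan

Hassan: 24·5 + 11·2 + 20·5 + 61·3 + 4·5 + 40·4 = 605
Lena: 24·3 + 11·1 + 20·3 + 61·4 + 4·2 + 40·5 = 595
Rahul: 24·4 + 11·4 + 20·1 + 61·5 + 4·1 + 40·3 = 589
Sofia: 24·2 + 11·5 + 20·4 + 61·1 + 4·3 + 40·2 = 336
Omar: 24·1 + 11·3 + 20·2 + 61·2 + 4·4 + 40·1 = 275
Hassan has the highest Borda score (605).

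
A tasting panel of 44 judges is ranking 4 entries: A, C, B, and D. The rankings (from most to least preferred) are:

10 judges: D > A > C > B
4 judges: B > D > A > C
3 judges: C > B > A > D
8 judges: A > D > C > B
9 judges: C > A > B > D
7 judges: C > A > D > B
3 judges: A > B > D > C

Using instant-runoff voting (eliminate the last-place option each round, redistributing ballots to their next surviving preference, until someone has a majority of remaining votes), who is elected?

D

Round 1: A 11, C 19, B 4, D 10. Eliminate B.
Round 2: A 11, C 19, D 14. Eliminate A.
Round 3: C 19, D 25. D has a majority.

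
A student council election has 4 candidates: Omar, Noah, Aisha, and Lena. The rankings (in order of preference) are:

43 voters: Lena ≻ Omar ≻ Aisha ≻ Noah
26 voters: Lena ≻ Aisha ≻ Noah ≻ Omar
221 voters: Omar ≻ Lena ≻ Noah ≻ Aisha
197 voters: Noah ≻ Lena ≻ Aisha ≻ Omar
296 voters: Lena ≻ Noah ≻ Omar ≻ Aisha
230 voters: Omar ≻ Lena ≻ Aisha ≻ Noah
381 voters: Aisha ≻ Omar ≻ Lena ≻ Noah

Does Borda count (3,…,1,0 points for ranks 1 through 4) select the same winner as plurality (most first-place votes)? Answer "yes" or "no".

no

Borda — scores: Omar 2497, Noah 1430, Aisha 1665, Lena 2772. Winner: Lena.
Plurality — first-place votes: Omar 451, Noah 197, Aisha 381, Lena 365. Winner: Omar.
The two methods disagree.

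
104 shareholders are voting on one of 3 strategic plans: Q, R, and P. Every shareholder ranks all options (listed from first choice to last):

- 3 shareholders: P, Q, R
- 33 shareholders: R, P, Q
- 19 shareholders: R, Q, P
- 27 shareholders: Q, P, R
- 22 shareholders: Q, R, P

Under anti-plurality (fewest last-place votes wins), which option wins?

Last-place votes: Q 33, R 30, P 41.
R is ranked last by the fewest voters, so R wins.

R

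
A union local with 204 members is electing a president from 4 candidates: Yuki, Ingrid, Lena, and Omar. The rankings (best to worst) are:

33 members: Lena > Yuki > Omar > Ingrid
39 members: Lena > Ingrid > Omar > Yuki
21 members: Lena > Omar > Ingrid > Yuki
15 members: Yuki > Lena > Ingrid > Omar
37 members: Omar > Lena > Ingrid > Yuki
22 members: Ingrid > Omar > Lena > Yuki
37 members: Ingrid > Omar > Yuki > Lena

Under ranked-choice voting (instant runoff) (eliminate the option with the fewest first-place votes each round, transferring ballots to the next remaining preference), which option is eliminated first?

Round 1: Yuki 15, Ingrid 59, Lena 93, Omar 37. Eliminate Yuki.

Yuki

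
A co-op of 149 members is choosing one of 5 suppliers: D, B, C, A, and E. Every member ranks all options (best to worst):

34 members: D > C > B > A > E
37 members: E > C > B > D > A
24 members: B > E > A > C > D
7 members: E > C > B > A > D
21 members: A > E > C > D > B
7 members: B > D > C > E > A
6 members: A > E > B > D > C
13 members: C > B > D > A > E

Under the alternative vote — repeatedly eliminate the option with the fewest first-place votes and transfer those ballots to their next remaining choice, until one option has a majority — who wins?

B

Round 1: D 34, B 31, C 13, A 27, E 44. Eliminate C.
Round 2: D 34, B 44, A 27, E 44. Eliminate A.
Round 3: D 34, B 44, E 71. Eliminate D.
Round 4: B 78, E 71. B has a majority.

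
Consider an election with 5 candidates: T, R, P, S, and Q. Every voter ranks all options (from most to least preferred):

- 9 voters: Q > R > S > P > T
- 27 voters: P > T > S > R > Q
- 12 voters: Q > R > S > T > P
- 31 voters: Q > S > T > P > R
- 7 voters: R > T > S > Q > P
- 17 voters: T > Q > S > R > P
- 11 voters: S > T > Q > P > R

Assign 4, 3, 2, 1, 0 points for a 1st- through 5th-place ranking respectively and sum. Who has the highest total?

T: 9·0 + 27·3 + 12·1 + 31·2 + 7·3 + 17·4 + 11·3 = 277
R: 9·3 + 27·1 + 12·3 + 31·0 + 7·4 + 17·1 + 11·0 = 135
P: 9·1 + 27·4 + 12·0 + 31·1 + 7·0 + 17·0 + 11·1 = 159
S: 9·2 + 27·2 + 12·2 + 31·3 + 7·2 + 17·2 + 11·4 = 281
Q: 9·4 + 27·0 + 12·4 + 31·4 + 7·1 + 17·3 + 11·2 = 288
Q has the highest Borda score (288).

Q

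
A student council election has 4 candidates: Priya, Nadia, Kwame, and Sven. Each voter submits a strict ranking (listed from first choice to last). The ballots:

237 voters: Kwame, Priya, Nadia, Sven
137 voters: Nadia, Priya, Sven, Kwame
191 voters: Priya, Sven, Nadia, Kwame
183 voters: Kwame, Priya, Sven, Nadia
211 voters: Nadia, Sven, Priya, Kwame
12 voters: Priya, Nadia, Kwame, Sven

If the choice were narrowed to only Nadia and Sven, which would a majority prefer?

Voters preferring Nadia to Sven: 597; preferring Sven to Nadia: 374.
Nadia wins the head-to-head.

Nadia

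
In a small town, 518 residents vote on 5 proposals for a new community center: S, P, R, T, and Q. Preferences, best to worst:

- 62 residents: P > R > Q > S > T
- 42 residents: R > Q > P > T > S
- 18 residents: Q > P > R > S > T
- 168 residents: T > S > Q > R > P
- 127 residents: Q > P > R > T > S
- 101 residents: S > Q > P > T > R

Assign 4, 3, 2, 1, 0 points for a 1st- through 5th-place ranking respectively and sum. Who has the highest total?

S: 62·1 + 42·0 + 18·1 + 168·3 + 127·0 + 101·4 = 988
P: 62·4 + 42·2 + 18·3 + 168·0 + 127·3 + 101·2 = 969
R: 62·3 + 42·4 + 18·2 + 168·1 + 127·2 + 101·0 = 812
T: 62·0 + 42·1 + 18·0 + 168·4 + 127·1 + 101·1 = 942
Q: 62·2 + 42·3 + 18·4 + 168·2 + 127·4 + 101·3 = 1469
Q has the highest Borda score (1469).

Q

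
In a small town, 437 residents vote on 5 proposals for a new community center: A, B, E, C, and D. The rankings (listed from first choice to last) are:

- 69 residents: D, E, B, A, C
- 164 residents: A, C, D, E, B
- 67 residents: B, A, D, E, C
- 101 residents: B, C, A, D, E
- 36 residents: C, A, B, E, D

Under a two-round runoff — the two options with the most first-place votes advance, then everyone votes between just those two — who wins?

Round 1 first-place votes: A 164, B 168, E 0, C 36, D 69.
B and A advance.
Runoff: B is preferred to A by 237 voters; A by 200.
B wins the runoff.

B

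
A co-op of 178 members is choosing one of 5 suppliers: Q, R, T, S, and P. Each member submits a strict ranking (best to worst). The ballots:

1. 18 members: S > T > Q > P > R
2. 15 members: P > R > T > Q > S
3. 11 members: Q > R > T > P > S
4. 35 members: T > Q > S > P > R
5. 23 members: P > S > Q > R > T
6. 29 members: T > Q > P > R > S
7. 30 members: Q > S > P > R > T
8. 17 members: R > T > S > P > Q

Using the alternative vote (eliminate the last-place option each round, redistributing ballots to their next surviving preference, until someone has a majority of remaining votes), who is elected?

Round 1: Q 41, R 17, T 64, S 18, P 38. Eliminate R.
Round 2: Q 41, T 81, S 18, P 38. Eliminate S.
Round 3: Q 41, T 99, P 38. T has a majority.

T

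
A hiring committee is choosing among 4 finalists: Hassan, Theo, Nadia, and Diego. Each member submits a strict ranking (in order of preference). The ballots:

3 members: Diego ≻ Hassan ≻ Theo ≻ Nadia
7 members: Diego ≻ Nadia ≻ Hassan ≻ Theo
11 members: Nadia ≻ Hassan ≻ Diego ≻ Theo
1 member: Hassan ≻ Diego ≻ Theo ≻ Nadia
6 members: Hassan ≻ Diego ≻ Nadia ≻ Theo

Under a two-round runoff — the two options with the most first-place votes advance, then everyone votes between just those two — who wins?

Round 1 first-place votes: Hassan 7, Theo 0, Nadia 11, Diego 10.
Nadia and Diego advance.
Runoff: Nadia is preferred to Diego by 11 voters; Diego by 17.
Diego wins the runoff.

Diego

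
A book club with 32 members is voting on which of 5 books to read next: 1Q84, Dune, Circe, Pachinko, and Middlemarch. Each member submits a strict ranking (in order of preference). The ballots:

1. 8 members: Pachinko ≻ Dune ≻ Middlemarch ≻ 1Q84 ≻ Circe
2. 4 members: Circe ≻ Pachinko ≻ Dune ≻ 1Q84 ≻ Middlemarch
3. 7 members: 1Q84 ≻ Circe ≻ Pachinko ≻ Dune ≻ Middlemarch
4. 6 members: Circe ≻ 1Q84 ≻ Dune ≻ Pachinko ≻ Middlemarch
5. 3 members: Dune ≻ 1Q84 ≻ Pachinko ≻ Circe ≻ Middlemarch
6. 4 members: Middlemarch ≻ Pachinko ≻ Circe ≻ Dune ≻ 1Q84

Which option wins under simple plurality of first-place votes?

First-place votes: 1Q84 7, Dune 3, Circe 10, Pachinko 8, Middlemarch 4.
Circe has the most first-place votes.

Circe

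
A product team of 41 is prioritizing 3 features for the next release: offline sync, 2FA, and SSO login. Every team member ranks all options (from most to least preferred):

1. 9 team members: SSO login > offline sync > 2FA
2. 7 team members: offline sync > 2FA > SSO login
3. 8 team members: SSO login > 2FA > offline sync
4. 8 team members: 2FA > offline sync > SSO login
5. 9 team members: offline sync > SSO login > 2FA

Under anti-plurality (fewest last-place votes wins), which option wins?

offline sync

Last-place votes: offline sync 8, 2FA 18, SSO login 15.
offline sync is ranked last by the fewest voters, so offline sync wins.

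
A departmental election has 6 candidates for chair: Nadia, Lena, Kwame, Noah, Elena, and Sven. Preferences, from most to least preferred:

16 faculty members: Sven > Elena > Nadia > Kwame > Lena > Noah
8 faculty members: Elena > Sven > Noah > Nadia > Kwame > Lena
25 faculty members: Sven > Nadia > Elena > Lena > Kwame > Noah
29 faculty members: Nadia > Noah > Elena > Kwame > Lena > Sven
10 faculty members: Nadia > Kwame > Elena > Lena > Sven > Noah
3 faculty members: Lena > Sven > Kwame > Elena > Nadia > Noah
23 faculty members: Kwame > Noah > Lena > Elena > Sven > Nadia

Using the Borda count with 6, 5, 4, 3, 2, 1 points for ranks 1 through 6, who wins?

Nadia: 16·4 + 8·3 + 25·5 + 29·6 + 10·6 + 3·2 + 23·1 = 476
Lena: 16·2 + 8·1 + 25·3 + 29·2 + 10·3 + 3·6 + 23·4 = 313
Kwame: 16·3 + 8·2 + 25·2 + 29·3 + 10·5 + 3·4 + 23·6 = 401
Noah: 16·1 + 8·4 + 25·1 + 29·5 + 10·1 + 3·1 + 23·5 = 346
Elena: 16·5 + 8·6 + 25·4 + 29·4 + 10·4 + 3·3 + 23·3 = 462
Sven: 16·6 + 8·5 + 25·6 + 29·1 + 10·2 + 3·5 + 23·2 = 396
Nadia has the highest Borda score (476).

Nadia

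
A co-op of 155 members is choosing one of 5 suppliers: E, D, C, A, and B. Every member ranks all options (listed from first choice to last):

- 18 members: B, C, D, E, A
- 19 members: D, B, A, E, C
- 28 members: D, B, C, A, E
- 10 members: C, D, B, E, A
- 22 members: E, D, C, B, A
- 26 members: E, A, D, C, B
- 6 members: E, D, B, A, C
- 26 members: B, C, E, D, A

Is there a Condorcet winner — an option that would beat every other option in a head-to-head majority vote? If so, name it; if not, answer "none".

Checking pairwise contests:
C beats E 82–73.
E beats D 80–75.
D beats C 101–54.
E beats A 108–47.
D beats B 111–44.
Every option loses at least one head-to-head, so there is no Condorcet winner.

none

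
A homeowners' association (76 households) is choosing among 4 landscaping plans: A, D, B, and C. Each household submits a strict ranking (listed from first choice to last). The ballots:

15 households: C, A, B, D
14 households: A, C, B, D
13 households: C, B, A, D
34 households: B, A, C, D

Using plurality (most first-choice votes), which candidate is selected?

B

First-place votes: A 14, D 0, B 34, C 28.
B has the most first-place votes.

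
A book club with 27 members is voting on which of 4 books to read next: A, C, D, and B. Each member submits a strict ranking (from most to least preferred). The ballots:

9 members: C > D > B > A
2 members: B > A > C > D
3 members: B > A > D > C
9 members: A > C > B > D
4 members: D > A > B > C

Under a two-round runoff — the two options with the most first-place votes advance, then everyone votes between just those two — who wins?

A

Round 1 first-place votes: A 9, C 9, D 4, B 5.
C and A advance.
Runoff: C is preferred to A by 9 voters; A by 18.
A wins the runoff.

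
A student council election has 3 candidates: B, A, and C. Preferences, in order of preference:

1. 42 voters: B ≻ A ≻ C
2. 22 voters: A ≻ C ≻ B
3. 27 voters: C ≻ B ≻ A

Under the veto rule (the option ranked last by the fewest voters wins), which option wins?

Last-place votes: B 22, A 27, C 42.
B is ranked last by the fewest voters, so B wins.

B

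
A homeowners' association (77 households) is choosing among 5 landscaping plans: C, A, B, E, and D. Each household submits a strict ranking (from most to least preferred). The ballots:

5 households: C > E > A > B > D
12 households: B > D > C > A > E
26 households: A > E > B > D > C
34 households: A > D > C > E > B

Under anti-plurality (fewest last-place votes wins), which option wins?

Last-place votes: C 26, A 0, B 34, E 12, D 5.
A is ranked last by the fewest voters, so A wins.

A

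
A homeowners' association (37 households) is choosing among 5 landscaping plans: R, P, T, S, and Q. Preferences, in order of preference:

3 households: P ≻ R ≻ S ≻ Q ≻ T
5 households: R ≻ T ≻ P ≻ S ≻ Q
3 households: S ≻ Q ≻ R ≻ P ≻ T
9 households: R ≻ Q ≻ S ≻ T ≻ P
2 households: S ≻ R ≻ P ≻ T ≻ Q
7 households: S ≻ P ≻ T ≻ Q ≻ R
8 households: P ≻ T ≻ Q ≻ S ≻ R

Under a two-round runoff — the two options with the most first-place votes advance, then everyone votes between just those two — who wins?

Round 1 first-place votes: R 14, P 11, T 0, S 12, Q 0.
R and S advance.
Runoff: R is preferred to S by 17 voters; S by 20.
S wins the runoff.

S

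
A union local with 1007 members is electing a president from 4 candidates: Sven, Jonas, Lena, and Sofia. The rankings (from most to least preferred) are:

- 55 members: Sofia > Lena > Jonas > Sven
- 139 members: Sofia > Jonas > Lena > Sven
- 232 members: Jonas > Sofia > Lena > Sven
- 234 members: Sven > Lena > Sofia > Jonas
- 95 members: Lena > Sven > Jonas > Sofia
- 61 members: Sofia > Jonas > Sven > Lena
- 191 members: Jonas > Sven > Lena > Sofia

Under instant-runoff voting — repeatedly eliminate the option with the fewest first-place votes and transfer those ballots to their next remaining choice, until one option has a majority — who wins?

Round 1: Sven 234, Jonas 423, Lena 95, Sofia 255. Eliminate Lena.
Round 2: Sven 329, Jonas 423, Sofia 255. Eliminate Sofia.
Round 3: Sven 329, Jonas 678. Jonas has a majority.

Jonas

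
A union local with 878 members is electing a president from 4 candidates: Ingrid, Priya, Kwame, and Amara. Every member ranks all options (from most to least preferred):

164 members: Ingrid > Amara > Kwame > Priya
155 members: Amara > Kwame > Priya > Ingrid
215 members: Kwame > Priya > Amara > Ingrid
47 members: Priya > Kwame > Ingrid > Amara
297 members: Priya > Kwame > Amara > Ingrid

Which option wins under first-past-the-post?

Priya

First-place votes: Ingrid 164, Priya 344, Kwame 215, Amara 155.
Priya has the most first-place votes.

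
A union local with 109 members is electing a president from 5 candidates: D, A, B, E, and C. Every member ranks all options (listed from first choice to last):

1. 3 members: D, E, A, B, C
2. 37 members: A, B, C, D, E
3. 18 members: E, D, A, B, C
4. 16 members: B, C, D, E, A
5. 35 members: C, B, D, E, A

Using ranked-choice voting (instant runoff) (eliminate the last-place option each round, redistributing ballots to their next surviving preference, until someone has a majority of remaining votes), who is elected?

Round 1: D 3, A 37, B 16, E 18, C 35. Eliminate D.
Round 2: A 37, B 16, E 21, C 35. Eliminate B.
Round 3: A 37, E 21, C 51. Eliminate E.
Round 4: A 58, C 51. A has a majority.

A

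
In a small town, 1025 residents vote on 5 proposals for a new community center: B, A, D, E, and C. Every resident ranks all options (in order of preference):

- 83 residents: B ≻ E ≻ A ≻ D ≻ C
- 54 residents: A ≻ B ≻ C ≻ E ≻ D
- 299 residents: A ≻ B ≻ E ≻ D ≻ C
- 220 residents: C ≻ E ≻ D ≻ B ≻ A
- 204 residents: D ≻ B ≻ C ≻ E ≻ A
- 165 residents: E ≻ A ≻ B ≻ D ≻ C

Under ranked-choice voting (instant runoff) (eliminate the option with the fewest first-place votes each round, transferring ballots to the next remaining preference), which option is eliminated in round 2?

D

Round 1: B 83, A 353, D 204, E 165, C 220. Eliminate B.
Round 2: A 353, D 204, E 248, C 220. Eliminate D.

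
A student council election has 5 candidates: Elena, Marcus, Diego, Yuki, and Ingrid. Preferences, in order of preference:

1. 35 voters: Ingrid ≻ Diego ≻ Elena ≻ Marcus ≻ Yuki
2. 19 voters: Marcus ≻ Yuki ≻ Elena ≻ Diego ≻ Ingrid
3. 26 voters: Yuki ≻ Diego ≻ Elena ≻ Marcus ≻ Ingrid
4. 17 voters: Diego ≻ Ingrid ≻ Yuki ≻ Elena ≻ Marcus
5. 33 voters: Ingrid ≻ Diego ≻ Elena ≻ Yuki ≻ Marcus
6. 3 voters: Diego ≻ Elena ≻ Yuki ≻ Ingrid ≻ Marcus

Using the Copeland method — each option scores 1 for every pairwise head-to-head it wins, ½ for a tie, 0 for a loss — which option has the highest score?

Elena: beats Marcus and Yuki; loses to Diego and Ingrid → score 2.
Marcus: loses to Elena, Diego, Yuki, and Ingrid → score 0.
Diego: beats Elena, Marcus, and Yuki; loses to Ingrid → score 3.
Yuki: beats Marcus; loses to Elena, Diego, and Ingrid → score 1.
Ingrid: beats Elena, Marcus, Diego, and Yuki → score 4.
Ingrid has the best pairwise record.

Ingrid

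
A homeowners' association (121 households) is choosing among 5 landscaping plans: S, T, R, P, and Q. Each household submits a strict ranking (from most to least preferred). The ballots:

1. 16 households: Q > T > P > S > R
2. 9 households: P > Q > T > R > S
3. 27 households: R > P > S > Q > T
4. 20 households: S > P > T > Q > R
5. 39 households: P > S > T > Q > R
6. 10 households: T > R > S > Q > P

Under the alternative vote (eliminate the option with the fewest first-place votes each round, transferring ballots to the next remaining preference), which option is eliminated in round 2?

Round 1: S 20, T 10, R 27, P 48, Q 16. Eliminate T.
Round 2: S 20, R 37, P 48, Q 16. Eliminate Q.

Q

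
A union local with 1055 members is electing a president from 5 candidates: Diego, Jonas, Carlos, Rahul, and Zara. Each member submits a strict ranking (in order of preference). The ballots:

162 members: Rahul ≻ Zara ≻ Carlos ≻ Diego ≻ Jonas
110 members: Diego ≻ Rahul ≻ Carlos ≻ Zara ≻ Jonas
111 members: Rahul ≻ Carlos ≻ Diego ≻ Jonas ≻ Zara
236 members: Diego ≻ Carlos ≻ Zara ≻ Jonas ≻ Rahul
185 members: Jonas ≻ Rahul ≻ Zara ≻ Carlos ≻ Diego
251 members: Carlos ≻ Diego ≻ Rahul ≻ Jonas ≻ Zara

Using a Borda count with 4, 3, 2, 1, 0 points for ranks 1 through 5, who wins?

Diego: 162·1 + 110·4 + 111·2 + 236·4 + 185·0 + 251·3 = 2521
Jonas: 162·0 + 110·0 + 111·1 + 236·1 + 185·4 + 251·1 = 1338
Carlos: 162·2 + 110·2 + 111·3 + 236·3 + 185·1 + 251·4 = 2774
Rahul: 162·4 + 110·3 + 111·4 + 236·0 + 185·3 + 251·2 = 2479
Zara: 162·3 + 110·1 + 111·0 + 236·2 + 185·2 + 251·0 = 1438
Carlos has the highest Borda score (2774).

Carlos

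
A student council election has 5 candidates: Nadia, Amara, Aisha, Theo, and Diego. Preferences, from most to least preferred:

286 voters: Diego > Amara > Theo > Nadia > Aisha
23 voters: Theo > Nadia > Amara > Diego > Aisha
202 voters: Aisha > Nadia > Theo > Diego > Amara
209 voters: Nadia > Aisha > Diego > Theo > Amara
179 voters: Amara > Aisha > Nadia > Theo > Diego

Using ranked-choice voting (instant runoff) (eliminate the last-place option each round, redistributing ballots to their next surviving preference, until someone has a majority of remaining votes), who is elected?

Round 1: Nadia 209, Amara 179, Aisha 202, Theo 23, Diego 286. Eliminate Theo.
Round 2: Nadia 232, Amara 179, Aisha 202, Diego 286. Eliminate Amara.
Round 3: Nadia 232, Aisha 381, Diego 286. Eliminate Nadia.
Round 4: Aisha 590, Diego 309. Aisha has a majority.

Aisha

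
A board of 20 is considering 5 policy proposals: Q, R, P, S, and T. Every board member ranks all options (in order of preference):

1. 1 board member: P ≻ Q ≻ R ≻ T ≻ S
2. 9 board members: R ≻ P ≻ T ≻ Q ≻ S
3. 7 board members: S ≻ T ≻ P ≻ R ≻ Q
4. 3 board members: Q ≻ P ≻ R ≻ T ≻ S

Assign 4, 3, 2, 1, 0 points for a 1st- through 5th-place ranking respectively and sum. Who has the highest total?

P

Q: 1·3 + 9·1 + 7·0 + 3·4 = 24
R: 1·2 + 9·4 + 7·1 + 3·2 = 51
P: 1·4 + 9·3 + 7·2 + 3·3 = 54
S: 1·0 + 9·0 + 7·4 + 3·0 = 28
T: 1·1 + 9·2 + 7·3 + 3·1 = 43
P has the highest Borda score (54).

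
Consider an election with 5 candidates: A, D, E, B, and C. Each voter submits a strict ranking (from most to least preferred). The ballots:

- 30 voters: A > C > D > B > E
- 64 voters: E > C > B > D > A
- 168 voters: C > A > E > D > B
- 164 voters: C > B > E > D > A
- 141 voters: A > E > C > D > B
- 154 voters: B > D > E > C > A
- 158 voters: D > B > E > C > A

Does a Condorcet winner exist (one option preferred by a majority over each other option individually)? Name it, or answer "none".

none

Checking pairwise contests:
D beats A 540–339.
E beats D 537–342.
B beats E 506–373.
D beats B 497–382.
E beats C 517–362.
Every option loses at least one head-to-head, so there is no Condorcet winner.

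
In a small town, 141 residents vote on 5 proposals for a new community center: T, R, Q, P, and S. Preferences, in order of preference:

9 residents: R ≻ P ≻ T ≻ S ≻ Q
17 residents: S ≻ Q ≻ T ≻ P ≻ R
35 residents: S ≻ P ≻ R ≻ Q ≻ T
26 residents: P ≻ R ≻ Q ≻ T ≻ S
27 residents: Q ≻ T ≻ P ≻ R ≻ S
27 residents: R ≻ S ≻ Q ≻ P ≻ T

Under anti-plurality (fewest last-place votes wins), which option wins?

P

Last-place votes: T 62, R 17, Q 9, P 0, S 53.
P is ranked last by the fewest voters, so P wins.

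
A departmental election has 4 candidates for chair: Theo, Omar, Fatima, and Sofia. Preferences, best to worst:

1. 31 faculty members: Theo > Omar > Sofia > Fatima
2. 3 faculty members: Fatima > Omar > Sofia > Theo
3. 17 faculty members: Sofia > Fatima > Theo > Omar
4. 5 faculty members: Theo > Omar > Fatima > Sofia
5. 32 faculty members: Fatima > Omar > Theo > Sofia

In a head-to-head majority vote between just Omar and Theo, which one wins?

Voters preferring Omar to Theo: 35; preferring Theo to Omar: 53.
Theo wins the head-to-head.

Theo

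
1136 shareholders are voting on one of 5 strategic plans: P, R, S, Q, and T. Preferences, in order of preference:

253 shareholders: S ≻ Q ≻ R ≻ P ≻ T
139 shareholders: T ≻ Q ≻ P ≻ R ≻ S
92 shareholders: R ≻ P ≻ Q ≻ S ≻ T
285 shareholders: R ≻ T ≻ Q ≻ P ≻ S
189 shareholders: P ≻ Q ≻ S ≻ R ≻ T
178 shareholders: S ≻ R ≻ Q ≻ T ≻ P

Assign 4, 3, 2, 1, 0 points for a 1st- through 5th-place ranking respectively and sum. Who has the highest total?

P: 253·1 + 139·2 + 92·3 + 285·1 + 189·4 + 178·0 = 1848
R: 253·2 + 139·1 + 92·4 + 285·4 + 189·1 + 178·3 = 2876
S: 253·4 + 139·0 + 92·1 + 285·0 + 189·2 + 178·4 = 2194
Q: 253·3 + 139·3 + 92·2 + 285·2 + 189·3 + 178·2 = 2853
T: 253·0 + 139·4 + 92·0 + 285·3 + 189·0 + 178·1 = 1589
R has the highest Borda score (2876).

R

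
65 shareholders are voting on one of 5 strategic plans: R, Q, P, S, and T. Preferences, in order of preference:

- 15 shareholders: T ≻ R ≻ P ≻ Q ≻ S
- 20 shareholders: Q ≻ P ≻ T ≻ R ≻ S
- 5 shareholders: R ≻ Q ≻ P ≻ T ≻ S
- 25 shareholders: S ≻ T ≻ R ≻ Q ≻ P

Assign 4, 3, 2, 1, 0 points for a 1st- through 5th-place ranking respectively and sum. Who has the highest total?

T

R: 15·3 + 20·1 + 5·4 + 25·2 = 135
Q: 15·1 + 20·4 + 5·3 + 25·1 = 135
P: 15·2 + 20·3 + 5·2 + 25·0 = 100
S: 15·0 + 20·0 + 5·0 + 25·4 = 100
T: 15·4 + 20·2 + 5·1 + 25·3 = 180
T has the highest Borda score (180).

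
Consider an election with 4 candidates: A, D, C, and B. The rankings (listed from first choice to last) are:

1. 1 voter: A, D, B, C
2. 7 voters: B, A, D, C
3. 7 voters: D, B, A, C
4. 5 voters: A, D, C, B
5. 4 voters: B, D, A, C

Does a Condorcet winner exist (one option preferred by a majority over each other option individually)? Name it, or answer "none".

none

Checking pairwise contests:
B beats A 18–6.
A beats D 13–11.
A beats C 24–0.
D beats B 13–11.
Every option loses at least one head-to-head, so there is no Condorcet winner.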